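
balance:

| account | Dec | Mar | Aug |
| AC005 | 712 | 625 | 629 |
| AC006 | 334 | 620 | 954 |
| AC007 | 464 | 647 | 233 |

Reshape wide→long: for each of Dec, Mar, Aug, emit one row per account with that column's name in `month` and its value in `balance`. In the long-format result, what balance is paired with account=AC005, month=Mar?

625

Unpivoting turns each (account, wide-column) pair into one long row.
The wide cell at row AC005, column Mar holds 625, so the long row (AC005, Mar) has balance=625.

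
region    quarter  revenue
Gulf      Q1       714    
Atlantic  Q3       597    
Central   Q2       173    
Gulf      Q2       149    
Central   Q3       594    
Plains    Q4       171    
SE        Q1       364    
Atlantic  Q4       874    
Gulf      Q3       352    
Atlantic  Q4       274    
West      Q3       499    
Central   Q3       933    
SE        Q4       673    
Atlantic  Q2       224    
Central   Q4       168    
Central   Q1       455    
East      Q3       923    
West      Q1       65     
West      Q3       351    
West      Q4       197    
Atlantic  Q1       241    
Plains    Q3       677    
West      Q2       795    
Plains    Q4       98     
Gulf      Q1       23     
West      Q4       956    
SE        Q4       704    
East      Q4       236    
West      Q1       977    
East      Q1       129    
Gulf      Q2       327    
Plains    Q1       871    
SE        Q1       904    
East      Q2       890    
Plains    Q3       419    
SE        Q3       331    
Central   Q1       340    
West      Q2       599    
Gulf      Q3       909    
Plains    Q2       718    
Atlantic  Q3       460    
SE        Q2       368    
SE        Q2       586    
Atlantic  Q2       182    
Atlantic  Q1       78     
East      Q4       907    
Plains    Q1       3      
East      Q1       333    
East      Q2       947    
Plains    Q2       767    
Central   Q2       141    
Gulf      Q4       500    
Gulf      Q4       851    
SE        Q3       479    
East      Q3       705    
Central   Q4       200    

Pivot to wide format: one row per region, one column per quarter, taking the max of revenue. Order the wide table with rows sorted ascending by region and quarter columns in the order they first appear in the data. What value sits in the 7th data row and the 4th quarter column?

With rows sorted ascending by region, row 7 is region=West. quarter columns in first-appearance order: Q1, Q3, Q2, Q4; column 4 is Q4.
Long rows with region=West, quarter=Q4: max(197, 956) = 956.

956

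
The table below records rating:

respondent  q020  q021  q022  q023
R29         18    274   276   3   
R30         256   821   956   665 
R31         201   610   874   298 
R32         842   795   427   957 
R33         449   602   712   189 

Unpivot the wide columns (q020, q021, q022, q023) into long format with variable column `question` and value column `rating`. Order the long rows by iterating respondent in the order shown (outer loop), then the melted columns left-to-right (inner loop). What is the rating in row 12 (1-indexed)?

20 rows total (5 × 4). Row 12: index ⌊(12-1)/4⌋ = 2 into respondent → R31; (12-1) mod 4 = 3 into the melted columns → q023.
So row 12 is (R31, q023, 298); rating = 298.

298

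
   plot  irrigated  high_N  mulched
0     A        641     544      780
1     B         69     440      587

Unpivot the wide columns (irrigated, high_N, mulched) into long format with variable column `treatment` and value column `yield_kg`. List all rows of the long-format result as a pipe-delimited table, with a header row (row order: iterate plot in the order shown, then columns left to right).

| plot | treatment | yield_kg |
| A | irrigated | 641 |
| A | high_N | 544 |
| A | mulched | 780 |
| B | irrigated | 69 |
| B | high_N | 440 |
| B | mulched | 587 |

Each (plot, column) pair becomes one row: 2 × 3 = 6 rows.
For example, (A, irrigated) → yield_kg=641.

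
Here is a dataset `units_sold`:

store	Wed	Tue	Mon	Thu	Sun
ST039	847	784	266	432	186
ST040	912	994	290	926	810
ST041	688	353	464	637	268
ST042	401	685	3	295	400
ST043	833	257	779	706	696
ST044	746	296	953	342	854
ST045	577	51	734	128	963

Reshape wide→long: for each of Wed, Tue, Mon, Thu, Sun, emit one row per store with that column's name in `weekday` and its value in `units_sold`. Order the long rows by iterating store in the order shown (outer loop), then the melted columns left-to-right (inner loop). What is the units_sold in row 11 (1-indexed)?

688

35 rows total (7 × 5). Row 11: index ⌊(11-1)/5⌋ = 2 into store → ST041; (11-1) mod 5 = 0 into the melted columns → Wed.
So row 11 is (ST041, Wed, 688); units_sold = 688.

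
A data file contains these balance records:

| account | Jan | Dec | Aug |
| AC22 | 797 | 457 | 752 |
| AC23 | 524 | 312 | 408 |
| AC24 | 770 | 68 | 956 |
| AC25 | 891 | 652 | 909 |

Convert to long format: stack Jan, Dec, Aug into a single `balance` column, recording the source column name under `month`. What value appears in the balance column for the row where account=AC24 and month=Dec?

Unpivoting turns each (account, wide-column) pair into one long row.
The wide cell at row AC24, column Dec holds 68, so the long row (AC24, Dec) has balance=68.

68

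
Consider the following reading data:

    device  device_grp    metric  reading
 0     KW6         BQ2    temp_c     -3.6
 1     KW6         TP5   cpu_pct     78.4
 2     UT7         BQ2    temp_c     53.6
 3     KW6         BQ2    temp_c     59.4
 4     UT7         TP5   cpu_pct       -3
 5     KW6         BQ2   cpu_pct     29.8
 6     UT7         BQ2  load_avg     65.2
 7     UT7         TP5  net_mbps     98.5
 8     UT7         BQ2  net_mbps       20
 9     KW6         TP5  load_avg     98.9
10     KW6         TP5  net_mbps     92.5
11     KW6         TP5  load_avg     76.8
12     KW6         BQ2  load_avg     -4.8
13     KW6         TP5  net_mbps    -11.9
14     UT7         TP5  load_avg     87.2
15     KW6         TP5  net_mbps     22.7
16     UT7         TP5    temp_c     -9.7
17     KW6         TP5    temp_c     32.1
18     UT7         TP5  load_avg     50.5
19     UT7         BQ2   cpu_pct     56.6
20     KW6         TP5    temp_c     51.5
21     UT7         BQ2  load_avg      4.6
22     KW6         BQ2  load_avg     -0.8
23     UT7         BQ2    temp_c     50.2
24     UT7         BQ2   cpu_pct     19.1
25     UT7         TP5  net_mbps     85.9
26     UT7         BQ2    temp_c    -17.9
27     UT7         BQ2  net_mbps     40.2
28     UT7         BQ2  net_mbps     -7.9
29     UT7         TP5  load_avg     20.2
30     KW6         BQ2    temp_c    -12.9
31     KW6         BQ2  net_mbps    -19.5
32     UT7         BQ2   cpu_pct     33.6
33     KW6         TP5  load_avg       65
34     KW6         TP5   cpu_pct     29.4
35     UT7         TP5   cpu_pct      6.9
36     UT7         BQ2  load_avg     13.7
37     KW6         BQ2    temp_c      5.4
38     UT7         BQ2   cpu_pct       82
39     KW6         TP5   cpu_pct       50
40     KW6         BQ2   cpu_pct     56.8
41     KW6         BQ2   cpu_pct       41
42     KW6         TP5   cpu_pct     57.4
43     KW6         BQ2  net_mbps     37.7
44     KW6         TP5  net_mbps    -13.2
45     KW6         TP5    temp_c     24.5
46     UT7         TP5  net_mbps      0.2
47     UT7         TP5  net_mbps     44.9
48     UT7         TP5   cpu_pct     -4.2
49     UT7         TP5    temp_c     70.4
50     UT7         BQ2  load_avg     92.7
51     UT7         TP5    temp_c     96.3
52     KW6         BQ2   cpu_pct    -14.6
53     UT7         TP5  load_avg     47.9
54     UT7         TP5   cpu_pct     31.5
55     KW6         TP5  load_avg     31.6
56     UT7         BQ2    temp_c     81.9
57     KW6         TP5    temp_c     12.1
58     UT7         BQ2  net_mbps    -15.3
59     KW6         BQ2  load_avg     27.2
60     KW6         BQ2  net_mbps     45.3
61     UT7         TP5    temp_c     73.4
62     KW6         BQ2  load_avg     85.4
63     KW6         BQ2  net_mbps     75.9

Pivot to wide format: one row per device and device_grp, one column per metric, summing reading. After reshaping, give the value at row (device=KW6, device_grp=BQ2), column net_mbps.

139.4

Rows with device=KW6, device_grp=BQ2 and metric=net_mbps: reading values are -19.5, 37.7, 45.3, 75.9.
-19.5 + 37.7 + 45.3 + 75.9 = 139.4.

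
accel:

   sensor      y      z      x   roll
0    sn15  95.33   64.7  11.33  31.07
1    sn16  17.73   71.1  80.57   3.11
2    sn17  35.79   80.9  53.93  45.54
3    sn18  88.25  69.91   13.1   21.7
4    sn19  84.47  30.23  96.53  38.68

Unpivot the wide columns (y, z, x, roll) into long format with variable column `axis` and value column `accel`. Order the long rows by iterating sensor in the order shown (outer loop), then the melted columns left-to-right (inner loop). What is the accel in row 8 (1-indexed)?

3.11

20 rows total (5 × 4). Row 8: index ⌊(8-1)/4⌋ = 1 into sensor → sn16; (8-1) mod 4 = 3 into the melted columns → roll.
So row 8 is (sn16, roll, 3.11); accel = 3.11.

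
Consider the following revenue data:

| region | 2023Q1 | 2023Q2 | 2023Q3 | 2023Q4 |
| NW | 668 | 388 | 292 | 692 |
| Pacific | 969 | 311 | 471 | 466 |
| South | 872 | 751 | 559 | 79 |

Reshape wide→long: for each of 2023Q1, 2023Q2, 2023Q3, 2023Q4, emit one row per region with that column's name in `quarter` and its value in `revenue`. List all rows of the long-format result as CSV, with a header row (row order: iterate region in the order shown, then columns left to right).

region,quarter,revenue
NW,2023Q1,668
NW,2023Q2,388
NW,2023Q3,292
NW,2023Q4,692
Pacific,2023Q1,969
Pacific,2023Q2,311
Pacific,2023Q3,471
Pacific,2023Q4,466
South,2023Q1,872
South,2023Q2,751
South,2023Q3,559
South,2023Q4,79

Each (region, column) pair becomes one row: 3 × 4 = 12 rows.
For example, (NW, 2023Q1) → revenue=668.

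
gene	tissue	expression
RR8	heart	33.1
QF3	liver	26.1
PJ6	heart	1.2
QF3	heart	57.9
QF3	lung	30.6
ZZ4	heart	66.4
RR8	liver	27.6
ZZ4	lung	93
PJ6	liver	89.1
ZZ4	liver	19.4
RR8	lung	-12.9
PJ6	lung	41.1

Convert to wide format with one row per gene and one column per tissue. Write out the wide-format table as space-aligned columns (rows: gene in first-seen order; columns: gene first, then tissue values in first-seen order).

gene  heart  liver  lung 
RR8   33.1   27.6   -12.9
QF3   57.9   26.1   30.6 
PJ6   1.2    89.1   41.1 
ZZ4   66.4   19.4   93   

Columns: gene plus the 3 distinct tissue values (heart, liver, lung).
For example, row RR8 column heart takes expression=33.1 from the long row (RR8, heart).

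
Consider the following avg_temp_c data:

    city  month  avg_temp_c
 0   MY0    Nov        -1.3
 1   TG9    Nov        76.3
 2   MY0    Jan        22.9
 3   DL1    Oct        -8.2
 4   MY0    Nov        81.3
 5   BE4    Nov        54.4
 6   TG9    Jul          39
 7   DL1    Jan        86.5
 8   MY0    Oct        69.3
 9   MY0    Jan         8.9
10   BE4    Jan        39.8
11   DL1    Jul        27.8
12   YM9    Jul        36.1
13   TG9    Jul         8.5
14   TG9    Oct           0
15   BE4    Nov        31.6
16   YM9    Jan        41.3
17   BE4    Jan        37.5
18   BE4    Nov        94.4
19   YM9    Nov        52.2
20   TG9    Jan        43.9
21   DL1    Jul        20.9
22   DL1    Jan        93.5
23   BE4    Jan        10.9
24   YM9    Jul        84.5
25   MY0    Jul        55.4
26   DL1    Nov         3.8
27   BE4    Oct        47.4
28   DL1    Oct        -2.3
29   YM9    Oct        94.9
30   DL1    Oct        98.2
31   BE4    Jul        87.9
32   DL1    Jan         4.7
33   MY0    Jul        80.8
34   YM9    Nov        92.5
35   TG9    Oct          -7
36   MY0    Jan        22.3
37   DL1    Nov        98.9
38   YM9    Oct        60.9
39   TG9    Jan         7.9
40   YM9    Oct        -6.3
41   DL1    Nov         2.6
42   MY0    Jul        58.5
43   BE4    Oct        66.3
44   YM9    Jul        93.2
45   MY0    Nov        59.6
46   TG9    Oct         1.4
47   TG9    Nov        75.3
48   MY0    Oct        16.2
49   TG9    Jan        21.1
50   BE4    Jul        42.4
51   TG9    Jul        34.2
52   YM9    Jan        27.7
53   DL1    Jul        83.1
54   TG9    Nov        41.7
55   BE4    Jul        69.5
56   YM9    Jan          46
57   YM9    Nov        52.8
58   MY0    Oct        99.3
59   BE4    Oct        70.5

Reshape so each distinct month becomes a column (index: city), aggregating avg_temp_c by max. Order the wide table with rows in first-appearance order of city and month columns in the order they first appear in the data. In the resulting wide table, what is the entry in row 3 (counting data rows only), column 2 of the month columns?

93.5

With rows in first-appearance order of city, row 3 is city=DL1. month columns in first-appearance order: Nov, Jan, Oct, Jul; column 2 is Jan.
Long rows with city=DL1, month=Jan: max(86.5, 93.5, 4.7) = 93.5.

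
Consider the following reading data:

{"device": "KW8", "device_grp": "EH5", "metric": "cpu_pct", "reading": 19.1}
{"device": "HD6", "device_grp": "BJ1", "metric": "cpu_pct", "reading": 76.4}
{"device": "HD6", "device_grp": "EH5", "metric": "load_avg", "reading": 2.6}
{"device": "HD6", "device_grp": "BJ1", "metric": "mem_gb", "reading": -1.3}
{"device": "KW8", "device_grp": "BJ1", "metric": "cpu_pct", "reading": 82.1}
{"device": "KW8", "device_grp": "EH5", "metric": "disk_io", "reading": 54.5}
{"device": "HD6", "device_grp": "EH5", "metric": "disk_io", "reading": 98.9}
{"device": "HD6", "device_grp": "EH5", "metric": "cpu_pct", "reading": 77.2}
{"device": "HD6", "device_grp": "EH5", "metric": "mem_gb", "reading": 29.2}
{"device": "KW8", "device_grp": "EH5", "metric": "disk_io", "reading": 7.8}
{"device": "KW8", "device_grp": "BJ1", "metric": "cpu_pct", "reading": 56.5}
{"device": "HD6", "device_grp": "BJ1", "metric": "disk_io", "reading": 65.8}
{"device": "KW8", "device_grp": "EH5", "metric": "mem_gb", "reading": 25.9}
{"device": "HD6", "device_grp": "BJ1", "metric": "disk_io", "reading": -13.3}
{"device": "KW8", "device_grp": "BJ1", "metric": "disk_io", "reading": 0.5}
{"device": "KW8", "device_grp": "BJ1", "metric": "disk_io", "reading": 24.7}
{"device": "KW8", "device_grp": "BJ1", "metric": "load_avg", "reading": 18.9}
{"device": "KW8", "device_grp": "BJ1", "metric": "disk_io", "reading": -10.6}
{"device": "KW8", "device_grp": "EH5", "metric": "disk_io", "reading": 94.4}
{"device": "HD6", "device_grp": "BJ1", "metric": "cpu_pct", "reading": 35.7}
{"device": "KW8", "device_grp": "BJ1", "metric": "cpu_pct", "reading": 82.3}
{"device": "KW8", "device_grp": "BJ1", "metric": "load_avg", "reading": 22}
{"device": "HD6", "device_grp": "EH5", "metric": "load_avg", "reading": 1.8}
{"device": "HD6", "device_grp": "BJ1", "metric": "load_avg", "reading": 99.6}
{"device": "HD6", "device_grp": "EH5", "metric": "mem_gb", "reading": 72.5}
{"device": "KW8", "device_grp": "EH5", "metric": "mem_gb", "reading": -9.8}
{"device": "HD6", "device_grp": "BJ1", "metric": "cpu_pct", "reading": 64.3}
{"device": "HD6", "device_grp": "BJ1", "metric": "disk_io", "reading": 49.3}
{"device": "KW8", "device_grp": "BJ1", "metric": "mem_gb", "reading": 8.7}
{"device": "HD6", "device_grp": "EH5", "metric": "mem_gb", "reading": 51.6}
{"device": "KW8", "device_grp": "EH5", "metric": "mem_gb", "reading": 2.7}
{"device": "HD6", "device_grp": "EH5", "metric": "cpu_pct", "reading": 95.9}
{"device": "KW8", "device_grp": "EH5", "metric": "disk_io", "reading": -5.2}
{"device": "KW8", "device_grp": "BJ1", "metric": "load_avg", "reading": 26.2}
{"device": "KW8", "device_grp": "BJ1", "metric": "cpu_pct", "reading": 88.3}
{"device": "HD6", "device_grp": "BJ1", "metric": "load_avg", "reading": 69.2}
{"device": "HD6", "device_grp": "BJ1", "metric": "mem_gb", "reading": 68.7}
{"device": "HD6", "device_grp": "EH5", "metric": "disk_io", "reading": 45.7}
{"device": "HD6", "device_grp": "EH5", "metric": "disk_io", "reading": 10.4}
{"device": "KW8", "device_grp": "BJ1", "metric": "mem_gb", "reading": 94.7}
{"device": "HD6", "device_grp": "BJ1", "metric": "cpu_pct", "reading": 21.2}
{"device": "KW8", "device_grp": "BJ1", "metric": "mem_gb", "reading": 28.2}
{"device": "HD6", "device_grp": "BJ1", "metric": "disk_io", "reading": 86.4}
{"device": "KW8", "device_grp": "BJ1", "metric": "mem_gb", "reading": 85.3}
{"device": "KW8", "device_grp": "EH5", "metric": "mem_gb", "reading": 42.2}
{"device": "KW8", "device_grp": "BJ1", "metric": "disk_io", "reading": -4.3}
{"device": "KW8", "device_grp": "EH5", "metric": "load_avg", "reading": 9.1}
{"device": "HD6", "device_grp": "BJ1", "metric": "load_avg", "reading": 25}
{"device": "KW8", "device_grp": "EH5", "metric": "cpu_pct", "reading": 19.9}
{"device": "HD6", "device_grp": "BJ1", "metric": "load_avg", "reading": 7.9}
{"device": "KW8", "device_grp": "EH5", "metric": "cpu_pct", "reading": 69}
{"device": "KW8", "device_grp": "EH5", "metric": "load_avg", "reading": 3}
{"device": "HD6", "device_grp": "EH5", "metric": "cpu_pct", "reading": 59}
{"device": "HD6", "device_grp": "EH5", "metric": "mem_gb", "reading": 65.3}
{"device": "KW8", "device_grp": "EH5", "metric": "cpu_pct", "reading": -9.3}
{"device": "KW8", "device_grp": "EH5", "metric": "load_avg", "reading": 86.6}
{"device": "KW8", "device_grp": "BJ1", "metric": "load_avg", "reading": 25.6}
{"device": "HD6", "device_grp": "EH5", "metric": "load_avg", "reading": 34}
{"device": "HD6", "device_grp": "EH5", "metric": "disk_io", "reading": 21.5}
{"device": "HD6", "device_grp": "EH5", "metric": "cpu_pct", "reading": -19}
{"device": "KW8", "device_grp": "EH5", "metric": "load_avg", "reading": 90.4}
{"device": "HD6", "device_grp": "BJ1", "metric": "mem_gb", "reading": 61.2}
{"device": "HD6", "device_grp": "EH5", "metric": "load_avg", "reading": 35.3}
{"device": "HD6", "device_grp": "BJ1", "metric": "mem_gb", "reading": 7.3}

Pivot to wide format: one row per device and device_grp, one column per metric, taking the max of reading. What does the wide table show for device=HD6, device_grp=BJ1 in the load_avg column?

99.6

Rows with device=HD6, device_grp=BJ1 and metric=load_avg: reading values are 99.6, 69.2, 25, 7.9.
max(99.6, 69.2, 25, 7.9) = 99.6.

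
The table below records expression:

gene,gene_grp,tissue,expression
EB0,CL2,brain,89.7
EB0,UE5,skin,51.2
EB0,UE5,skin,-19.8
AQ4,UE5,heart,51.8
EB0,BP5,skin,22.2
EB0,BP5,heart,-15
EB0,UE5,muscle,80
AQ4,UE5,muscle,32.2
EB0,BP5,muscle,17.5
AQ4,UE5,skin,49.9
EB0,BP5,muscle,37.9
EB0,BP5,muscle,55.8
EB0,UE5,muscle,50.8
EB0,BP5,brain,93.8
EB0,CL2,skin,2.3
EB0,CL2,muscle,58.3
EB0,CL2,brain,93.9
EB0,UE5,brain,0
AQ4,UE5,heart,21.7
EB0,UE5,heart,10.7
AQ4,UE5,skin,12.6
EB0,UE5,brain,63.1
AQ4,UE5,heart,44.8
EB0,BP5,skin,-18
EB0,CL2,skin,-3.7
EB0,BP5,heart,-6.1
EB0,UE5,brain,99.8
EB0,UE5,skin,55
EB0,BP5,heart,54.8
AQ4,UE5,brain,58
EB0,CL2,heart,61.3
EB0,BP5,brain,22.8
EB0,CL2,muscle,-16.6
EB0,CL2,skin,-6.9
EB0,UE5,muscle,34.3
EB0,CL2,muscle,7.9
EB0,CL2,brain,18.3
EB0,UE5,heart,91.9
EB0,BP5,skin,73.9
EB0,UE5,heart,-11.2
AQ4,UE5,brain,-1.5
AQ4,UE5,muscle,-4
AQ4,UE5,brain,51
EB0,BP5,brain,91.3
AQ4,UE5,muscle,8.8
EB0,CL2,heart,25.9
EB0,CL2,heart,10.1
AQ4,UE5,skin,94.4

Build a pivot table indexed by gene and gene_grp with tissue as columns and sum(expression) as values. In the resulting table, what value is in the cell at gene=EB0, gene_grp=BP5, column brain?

Rows with gene=EB0, gene_grp=BP5 and tissue=brain: expression values are 93.8, 22.8, 91.3.
93.8 + 22.8 + 91.3 = 207.9.

207.9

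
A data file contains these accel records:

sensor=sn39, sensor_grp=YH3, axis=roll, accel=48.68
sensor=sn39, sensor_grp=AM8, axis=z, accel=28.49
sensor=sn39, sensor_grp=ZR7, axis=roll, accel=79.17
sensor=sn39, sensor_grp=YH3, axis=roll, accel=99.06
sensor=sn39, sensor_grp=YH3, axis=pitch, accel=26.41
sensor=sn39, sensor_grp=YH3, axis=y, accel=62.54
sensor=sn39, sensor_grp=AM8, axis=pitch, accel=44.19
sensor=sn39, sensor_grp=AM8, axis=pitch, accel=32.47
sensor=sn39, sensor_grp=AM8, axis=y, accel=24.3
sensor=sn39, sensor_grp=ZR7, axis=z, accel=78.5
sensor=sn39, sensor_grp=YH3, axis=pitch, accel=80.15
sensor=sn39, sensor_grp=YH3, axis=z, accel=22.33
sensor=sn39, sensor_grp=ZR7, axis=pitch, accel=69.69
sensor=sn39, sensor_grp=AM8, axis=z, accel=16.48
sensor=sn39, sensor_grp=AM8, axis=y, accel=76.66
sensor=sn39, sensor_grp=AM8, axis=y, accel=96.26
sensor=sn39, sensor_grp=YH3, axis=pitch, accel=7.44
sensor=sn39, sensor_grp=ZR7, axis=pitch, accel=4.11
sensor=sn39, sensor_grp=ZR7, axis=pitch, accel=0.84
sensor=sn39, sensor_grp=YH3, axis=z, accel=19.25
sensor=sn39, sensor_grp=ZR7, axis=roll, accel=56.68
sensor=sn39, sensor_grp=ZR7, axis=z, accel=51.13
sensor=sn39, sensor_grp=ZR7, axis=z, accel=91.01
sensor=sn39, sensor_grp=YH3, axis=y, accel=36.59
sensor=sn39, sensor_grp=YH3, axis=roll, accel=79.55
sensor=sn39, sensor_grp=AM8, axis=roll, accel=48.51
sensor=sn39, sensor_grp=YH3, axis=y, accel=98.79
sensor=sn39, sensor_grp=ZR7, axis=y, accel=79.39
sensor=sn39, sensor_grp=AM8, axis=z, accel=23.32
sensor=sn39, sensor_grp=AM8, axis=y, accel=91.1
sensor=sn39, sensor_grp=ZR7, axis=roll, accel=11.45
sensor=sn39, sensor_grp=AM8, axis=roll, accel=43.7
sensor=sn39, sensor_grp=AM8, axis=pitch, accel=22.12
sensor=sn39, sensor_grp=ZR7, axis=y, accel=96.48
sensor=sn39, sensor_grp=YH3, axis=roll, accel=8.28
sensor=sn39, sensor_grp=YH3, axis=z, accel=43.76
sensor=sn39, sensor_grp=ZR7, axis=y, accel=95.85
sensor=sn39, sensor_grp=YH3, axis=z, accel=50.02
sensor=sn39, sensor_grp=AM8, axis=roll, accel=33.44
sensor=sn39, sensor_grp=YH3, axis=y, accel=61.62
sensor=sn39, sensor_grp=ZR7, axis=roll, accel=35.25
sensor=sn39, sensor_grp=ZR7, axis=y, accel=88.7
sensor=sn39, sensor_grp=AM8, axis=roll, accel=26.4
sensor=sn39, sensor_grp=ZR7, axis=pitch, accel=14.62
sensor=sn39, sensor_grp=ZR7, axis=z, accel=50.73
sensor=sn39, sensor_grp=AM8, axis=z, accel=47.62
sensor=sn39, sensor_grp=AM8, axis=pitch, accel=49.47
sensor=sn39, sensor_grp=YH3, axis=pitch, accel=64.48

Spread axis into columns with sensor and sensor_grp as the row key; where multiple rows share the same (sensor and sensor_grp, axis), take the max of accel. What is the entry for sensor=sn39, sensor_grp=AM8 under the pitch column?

49.47

Rows with sensor=sn39, sensor_grp=AM8 and axis=pitch: accel values are 44.19, 32.47, 22.12, 49.47.
max(44.19, 32.47, 22.12, 49.47) = 49.47.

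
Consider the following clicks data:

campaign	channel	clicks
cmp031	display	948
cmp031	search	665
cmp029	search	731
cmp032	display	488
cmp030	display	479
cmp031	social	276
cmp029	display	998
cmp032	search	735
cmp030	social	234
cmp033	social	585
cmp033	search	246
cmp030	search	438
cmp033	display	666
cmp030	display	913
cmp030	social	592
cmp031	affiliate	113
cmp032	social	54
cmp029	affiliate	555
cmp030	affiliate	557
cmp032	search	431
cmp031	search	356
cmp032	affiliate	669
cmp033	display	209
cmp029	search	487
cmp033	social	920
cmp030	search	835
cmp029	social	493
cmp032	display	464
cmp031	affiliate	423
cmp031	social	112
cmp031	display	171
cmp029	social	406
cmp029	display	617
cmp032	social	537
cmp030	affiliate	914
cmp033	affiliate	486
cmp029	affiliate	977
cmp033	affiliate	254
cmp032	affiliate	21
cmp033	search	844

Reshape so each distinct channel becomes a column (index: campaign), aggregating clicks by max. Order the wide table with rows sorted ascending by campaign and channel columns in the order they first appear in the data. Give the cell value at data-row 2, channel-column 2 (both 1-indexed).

835

With rows sorted ascending by campaign, row 2 is campaign=cmp030. channel columns in first-appearance order: display, search, social, affiliate; column 2 is search.
Long rows with campaign=cmp030, channel=search: max(438, 835) = 835.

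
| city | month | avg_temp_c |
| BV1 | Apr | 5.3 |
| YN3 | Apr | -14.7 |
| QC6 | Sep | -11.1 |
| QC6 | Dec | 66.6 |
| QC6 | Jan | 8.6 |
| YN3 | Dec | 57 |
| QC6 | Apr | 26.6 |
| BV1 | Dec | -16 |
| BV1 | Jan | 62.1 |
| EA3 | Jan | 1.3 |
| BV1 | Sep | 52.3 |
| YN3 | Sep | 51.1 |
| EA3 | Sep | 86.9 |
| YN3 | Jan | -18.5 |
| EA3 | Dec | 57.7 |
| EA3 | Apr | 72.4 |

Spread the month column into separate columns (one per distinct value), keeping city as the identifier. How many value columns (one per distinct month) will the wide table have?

4

4 distinct month values: Apr, Dec, Sep, Jan.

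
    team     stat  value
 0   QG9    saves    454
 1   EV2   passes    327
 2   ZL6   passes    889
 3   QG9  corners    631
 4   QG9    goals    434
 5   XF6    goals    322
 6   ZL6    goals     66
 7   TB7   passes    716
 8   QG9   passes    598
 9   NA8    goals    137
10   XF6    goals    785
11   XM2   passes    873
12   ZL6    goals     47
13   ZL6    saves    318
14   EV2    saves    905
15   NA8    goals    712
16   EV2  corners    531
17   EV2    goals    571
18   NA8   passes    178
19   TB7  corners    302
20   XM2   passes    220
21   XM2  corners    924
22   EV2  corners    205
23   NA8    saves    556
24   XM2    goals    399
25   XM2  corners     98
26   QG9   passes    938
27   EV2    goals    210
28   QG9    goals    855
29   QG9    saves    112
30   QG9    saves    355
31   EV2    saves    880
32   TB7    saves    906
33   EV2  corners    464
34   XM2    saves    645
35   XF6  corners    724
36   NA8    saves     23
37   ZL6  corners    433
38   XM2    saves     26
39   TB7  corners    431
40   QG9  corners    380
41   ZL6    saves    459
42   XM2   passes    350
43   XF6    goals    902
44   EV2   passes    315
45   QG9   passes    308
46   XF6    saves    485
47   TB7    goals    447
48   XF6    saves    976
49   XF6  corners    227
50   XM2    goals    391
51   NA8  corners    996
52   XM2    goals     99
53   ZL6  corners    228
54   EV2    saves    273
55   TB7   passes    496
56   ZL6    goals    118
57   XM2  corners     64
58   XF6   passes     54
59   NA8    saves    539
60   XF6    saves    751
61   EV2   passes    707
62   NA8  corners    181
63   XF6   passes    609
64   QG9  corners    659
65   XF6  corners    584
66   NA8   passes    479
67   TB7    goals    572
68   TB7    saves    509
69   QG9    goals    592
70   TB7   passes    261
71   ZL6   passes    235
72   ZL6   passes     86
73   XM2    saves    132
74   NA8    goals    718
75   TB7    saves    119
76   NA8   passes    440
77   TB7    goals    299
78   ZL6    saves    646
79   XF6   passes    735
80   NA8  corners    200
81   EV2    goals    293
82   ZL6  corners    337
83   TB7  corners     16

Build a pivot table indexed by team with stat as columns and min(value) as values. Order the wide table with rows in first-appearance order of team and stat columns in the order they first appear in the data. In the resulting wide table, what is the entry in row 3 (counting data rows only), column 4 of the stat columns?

47

With rows in first-appearance order of team, row 3 is team=ZL6. stat columns in first-appearance order: saves, passes, corners, goals; column 4 is goals.
Long rows with team=ZL6, stat=goals: min(66, 47, 118) = 47.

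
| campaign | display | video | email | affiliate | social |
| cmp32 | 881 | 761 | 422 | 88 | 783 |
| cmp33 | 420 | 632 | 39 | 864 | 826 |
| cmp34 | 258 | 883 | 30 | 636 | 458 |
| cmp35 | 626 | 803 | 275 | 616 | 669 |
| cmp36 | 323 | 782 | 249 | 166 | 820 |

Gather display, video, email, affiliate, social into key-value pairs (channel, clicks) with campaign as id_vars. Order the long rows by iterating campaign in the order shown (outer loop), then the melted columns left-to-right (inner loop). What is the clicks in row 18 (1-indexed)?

25 rows total (5 × 5). Row 18: index ⌊(18-1)/5⌋ = 3 into campaign → cmp35; (18-1) mod 5 = 2 into the melted columns → email.
So row 18 is (cmp35, email, 275); clicks = 275.

275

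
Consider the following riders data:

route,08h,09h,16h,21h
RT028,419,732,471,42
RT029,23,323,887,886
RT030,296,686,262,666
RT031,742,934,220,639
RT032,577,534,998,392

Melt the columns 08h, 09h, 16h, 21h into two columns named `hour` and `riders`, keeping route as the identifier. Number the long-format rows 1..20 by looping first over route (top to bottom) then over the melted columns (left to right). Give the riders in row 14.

20 rows total (5 × 4). Row 14: index ⌊(14-1)/4⌋ = 3 into route → RT031; (14-1) mod 4 = 1 into the melted columns → 09h.
So row 14 is (RT031, 09h, 934); riders = 934.

934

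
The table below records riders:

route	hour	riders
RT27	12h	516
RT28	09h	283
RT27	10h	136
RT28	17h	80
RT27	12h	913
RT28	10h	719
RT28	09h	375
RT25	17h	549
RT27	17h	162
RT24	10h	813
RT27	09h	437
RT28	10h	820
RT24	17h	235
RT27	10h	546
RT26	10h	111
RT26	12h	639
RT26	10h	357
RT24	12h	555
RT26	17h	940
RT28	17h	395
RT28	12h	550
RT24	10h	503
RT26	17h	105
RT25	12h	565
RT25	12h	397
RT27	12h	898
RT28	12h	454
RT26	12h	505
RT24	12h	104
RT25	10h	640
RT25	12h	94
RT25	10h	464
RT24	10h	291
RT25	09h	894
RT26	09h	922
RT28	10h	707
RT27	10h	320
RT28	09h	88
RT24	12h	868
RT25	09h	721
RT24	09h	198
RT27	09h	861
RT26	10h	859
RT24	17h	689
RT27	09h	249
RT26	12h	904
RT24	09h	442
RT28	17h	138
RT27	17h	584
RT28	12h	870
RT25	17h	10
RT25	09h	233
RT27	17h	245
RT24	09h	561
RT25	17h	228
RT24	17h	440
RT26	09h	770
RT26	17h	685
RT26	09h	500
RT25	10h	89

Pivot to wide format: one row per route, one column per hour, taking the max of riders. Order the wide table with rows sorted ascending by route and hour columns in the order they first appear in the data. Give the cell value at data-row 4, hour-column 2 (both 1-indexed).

With rows sorted ascending by route, row 4 is route=RT27. hour columns in first-appearance order: 12h, 09h, 10h, 17h; column 2 is 09h.
Long rows with route=RT27, hour=09h: max(437, 861, 249) = 861.

861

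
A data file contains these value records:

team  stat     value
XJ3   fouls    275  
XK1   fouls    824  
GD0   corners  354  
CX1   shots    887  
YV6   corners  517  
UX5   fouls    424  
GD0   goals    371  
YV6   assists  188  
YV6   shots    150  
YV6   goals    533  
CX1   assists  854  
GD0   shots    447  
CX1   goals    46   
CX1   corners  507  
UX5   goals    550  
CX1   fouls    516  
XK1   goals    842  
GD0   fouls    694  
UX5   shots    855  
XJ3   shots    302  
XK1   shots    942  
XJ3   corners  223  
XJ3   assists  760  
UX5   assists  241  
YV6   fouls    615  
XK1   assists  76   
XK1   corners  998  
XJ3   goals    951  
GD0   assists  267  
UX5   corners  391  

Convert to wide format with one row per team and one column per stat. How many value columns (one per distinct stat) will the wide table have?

5 distinct stat values: corners, fouls, shots, assists, goals.

5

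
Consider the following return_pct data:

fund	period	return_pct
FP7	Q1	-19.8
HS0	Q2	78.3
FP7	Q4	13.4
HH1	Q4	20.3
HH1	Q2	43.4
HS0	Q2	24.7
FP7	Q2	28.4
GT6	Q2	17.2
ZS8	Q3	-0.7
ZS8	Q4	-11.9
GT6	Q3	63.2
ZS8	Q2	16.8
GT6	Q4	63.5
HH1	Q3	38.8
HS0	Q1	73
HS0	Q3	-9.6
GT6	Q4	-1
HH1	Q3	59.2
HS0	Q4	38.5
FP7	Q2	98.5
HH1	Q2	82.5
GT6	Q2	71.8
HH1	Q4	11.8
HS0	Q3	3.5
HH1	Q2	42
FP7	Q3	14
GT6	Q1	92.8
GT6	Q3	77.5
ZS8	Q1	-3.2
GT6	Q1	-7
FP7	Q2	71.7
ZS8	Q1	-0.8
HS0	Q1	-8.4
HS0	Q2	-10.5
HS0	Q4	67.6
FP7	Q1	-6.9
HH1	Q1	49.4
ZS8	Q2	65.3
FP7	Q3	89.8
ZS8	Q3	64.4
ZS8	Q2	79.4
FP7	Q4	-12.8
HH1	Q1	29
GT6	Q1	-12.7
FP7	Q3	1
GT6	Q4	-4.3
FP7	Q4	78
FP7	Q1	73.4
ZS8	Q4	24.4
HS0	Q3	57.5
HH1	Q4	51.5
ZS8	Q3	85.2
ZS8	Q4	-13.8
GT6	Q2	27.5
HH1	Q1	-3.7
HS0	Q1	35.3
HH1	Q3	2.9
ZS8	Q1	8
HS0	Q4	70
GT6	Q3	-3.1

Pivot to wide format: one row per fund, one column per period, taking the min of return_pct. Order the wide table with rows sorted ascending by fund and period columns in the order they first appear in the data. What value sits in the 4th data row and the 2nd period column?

-10.5

With rows sorted ascending by fund, row 4 is fund=HS0. period columns in first-appearance order: Q1, Q2, Q4, Q3; column 2 is Q2.
Long rows with fund=HS0, period=Q2: min(78.3, 24.7, -10.5) = -10.5.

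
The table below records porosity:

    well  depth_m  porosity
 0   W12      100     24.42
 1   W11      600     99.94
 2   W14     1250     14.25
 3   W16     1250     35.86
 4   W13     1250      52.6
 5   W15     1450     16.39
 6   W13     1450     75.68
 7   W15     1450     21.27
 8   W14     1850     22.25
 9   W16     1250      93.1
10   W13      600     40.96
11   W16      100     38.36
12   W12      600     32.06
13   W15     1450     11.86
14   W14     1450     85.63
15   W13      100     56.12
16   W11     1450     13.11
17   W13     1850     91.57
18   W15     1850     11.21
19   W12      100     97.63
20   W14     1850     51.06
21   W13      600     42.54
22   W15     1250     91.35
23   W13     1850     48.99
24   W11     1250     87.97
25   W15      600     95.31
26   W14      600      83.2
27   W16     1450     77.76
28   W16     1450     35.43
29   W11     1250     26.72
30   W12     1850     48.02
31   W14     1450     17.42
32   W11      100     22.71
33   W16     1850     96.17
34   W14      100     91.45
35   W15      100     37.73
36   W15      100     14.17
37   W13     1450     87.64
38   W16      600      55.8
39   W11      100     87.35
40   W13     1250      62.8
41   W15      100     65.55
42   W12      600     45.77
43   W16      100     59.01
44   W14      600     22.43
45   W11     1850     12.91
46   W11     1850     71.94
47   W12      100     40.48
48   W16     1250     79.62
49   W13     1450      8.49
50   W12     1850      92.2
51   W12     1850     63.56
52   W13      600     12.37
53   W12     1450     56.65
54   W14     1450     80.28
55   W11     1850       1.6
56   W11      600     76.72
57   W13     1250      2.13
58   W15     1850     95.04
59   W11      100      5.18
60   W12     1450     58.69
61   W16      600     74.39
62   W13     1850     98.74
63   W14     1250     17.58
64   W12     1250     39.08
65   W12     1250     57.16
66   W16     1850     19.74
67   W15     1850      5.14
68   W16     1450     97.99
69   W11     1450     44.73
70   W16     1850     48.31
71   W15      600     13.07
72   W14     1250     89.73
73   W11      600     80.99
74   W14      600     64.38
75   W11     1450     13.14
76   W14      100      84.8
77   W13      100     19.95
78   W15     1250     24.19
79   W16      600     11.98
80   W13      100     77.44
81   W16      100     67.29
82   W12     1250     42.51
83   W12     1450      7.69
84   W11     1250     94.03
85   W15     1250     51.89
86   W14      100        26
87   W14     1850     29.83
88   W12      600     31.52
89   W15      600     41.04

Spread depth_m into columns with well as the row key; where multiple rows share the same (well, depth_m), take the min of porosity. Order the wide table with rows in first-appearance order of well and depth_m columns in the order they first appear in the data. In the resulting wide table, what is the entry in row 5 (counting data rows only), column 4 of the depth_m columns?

With rows in first-appearance order of well, row 5 is well=W13. depth_m columns in first-appearance order: 100, 600, 1250, 1450, 1850; column 4 is 1450.
Long rows with well=W13, depth_m=1450: min(75.68, 87.64, 8.49) = 8.49.

8.49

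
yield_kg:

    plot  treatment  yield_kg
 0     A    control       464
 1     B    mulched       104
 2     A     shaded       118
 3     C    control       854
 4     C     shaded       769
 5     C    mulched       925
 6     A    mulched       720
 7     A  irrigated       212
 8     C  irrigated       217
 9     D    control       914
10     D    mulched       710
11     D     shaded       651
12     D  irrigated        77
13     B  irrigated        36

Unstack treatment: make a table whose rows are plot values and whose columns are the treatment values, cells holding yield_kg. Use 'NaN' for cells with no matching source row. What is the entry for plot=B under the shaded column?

No long-format row has plot=B and treatment=shaded, so the cell is NaN.

NaN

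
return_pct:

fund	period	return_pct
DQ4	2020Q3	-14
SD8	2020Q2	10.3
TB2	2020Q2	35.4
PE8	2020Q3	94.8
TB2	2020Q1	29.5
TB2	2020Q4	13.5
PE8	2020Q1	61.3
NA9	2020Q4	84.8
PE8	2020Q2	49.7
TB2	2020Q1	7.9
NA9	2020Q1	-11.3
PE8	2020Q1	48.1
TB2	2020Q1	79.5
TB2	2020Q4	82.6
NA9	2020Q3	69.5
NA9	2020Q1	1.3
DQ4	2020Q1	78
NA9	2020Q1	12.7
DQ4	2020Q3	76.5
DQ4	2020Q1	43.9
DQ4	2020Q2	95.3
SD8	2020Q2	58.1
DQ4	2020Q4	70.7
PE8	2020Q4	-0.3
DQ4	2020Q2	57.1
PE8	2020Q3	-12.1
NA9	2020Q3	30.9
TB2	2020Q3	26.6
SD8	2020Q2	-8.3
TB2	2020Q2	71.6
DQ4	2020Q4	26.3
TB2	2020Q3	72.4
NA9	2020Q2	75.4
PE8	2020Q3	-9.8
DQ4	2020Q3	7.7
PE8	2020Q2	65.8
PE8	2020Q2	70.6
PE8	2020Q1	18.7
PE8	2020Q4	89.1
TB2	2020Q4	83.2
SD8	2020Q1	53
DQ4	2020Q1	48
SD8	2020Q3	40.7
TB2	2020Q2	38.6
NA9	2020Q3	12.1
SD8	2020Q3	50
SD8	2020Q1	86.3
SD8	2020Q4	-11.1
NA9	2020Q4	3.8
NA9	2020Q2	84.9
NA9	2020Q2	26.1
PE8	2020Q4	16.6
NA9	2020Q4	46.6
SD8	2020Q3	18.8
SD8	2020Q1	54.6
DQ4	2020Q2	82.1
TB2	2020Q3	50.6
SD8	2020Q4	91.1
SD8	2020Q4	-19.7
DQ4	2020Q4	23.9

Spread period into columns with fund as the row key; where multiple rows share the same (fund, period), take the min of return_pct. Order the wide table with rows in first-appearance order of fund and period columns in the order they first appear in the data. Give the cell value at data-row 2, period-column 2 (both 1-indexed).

With rows in first-appearance order of fund, row 2 is fund=SD8. period columns in first-appearance order: 2020Q3, 2020Q2, 2020Q1, 2020Q4; column 2 is 2020Q2.
Long rows with fund=SD8, period=2020Q2: min(10.3, 58.1, -8.3) = -8.3.

-8.3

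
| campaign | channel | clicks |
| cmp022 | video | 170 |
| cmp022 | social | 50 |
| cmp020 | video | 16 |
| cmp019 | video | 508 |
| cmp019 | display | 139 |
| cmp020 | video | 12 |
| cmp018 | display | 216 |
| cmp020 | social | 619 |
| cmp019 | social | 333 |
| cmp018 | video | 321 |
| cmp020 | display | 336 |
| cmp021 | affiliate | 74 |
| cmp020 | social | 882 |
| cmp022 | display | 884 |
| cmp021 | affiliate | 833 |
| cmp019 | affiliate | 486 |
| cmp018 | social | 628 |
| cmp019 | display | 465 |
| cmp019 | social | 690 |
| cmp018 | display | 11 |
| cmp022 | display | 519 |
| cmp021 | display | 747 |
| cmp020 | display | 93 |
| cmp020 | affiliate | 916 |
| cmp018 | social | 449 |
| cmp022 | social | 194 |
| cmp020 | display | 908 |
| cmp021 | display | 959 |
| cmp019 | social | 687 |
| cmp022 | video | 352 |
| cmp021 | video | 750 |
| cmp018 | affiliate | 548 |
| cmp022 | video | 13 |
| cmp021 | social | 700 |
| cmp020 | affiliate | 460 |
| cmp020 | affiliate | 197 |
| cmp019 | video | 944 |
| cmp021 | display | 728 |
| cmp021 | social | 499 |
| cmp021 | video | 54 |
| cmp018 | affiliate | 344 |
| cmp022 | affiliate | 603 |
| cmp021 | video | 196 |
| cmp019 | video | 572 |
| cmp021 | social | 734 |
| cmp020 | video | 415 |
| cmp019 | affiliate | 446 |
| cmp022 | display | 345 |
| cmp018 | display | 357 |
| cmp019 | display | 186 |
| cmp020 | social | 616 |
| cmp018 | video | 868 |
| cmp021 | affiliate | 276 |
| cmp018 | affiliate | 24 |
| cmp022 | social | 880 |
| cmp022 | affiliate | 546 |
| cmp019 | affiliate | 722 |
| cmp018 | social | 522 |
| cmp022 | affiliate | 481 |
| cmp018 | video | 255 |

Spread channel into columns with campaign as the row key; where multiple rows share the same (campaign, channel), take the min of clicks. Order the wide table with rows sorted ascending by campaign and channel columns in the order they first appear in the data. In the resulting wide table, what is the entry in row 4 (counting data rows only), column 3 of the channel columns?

728

With rows sorted ascending by campaign, row 4 is campaign=cmp021. channel columns in first-appearance order: video, social, display, affiliate; column 3 is display.
Long rows with campaign=cmp021, channel=display: min(747, 959, 728) = 728.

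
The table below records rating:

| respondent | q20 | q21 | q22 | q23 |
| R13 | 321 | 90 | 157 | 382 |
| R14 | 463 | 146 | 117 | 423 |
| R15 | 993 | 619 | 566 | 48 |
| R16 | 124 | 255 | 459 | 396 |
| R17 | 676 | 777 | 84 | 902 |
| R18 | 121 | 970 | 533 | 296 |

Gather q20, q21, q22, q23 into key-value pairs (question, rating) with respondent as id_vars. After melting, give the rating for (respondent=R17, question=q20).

Unpivoting turns each (respondent, wide-column) pair into one long row.
The wide cell at row R17, column q20 holds 676, so the long row (R17, q20) has rating=676.

676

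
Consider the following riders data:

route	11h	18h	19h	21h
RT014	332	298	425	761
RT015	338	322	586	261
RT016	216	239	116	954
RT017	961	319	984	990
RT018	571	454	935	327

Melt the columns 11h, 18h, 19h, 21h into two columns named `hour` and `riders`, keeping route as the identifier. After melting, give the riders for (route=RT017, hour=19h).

984

Unpivoting turns each (route, wide-column) pair into one long row.
The wide cell at row RT017, column 19h holds 984, so the long row (RT017, 19h) has riders=984.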